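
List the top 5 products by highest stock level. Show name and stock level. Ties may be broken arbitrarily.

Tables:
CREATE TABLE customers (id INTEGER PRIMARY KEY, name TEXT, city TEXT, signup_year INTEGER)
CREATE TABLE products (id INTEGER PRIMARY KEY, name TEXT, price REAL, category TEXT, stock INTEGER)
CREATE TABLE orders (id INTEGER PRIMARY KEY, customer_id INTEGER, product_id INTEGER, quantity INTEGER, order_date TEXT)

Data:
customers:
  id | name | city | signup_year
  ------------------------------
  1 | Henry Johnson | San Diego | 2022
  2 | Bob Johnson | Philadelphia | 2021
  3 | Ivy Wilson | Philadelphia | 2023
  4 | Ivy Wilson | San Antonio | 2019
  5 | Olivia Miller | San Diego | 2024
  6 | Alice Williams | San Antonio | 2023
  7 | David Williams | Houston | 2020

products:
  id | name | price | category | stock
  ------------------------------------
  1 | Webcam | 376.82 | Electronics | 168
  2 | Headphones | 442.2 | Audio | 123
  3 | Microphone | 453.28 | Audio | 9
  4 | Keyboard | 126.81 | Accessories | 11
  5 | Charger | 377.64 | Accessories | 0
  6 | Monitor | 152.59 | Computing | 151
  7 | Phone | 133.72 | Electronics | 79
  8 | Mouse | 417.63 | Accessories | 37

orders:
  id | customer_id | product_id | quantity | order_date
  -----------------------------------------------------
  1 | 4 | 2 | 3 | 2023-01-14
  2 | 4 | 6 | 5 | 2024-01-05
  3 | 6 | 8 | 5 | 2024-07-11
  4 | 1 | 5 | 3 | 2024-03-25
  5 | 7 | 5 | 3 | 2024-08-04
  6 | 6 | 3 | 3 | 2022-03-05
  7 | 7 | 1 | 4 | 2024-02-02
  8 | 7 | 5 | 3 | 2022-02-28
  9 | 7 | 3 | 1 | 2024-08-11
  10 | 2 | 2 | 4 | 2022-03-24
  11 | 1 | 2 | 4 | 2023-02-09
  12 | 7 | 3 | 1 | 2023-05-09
SELECT name, stock FROM products ORDER BY stock DESC LIMIT 5

Execution result:
name | stock
Webcam | 168
Monitor | 151
Headphones | 123
Phone | 79
Mouse | 37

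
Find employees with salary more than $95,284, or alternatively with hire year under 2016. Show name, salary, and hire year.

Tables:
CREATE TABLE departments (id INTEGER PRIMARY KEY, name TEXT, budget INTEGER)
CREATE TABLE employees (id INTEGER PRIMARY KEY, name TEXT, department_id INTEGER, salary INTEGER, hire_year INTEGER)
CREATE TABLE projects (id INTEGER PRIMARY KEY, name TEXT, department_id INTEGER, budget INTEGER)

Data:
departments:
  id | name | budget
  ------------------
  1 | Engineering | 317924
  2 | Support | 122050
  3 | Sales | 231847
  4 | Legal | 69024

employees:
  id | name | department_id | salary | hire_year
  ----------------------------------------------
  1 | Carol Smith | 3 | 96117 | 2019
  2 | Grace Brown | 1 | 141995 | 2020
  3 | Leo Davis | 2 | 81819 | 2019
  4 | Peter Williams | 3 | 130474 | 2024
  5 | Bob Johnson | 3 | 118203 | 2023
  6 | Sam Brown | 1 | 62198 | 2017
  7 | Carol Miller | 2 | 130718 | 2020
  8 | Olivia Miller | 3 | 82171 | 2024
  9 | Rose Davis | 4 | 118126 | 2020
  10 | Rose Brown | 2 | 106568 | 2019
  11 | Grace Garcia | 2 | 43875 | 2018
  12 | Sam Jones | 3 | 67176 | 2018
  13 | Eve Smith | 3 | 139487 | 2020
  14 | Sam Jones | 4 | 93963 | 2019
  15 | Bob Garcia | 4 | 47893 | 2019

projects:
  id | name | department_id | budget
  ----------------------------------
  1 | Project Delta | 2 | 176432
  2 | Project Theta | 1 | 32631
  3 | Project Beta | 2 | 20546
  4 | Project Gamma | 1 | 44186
SELECT name, salary, hire_year FROM employees WHERE salary > 95284 OR hire_year < 2016

Execution result:
name | salary | hire_year
Carol Smith | 96117 | 2019
Grace Brown | 141995 | 2020
Peter Williams | 130474 | 2024
Bob Johnson | 118203 | 2023
Carol Miller | 130718 | 2020
Rose Davis | 118126 | 2020
Rose Brown | 106568 | 2019
Eve Smith | 139487 | 2020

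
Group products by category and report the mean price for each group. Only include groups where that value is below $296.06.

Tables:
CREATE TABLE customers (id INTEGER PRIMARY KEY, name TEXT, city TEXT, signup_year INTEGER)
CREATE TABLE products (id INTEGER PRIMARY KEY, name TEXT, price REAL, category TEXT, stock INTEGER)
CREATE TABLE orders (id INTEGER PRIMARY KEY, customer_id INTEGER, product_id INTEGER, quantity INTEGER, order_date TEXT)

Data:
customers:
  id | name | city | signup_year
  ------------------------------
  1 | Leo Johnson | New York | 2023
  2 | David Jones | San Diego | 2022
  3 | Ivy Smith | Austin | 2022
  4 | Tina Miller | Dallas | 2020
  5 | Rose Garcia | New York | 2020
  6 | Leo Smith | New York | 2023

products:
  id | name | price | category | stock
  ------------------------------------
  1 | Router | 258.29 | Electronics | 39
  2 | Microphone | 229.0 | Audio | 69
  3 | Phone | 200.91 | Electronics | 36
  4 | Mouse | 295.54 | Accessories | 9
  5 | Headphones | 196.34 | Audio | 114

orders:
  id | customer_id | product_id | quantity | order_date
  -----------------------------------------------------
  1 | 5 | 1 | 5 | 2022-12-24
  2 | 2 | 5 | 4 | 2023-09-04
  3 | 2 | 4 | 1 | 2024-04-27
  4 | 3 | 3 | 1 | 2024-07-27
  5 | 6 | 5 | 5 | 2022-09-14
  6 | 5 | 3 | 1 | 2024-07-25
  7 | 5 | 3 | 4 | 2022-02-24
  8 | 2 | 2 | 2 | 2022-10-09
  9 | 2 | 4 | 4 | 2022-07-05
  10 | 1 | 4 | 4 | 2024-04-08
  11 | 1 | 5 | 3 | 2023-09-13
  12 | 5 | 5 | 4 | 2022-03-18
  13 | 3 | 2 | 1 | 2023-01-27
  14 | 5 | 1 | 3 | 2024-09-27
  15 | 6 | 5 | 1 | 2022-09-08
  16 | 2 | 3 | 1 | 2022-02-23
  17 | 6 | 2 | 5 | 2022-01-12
SELECT category, AVG(price) AS avg_price FROM products GROUP BY category HAVING AVG(price) < 296.06

Execution result:
category | avg_price
Accessories | 295.54
Audio | 212.67
Electronics | 229.60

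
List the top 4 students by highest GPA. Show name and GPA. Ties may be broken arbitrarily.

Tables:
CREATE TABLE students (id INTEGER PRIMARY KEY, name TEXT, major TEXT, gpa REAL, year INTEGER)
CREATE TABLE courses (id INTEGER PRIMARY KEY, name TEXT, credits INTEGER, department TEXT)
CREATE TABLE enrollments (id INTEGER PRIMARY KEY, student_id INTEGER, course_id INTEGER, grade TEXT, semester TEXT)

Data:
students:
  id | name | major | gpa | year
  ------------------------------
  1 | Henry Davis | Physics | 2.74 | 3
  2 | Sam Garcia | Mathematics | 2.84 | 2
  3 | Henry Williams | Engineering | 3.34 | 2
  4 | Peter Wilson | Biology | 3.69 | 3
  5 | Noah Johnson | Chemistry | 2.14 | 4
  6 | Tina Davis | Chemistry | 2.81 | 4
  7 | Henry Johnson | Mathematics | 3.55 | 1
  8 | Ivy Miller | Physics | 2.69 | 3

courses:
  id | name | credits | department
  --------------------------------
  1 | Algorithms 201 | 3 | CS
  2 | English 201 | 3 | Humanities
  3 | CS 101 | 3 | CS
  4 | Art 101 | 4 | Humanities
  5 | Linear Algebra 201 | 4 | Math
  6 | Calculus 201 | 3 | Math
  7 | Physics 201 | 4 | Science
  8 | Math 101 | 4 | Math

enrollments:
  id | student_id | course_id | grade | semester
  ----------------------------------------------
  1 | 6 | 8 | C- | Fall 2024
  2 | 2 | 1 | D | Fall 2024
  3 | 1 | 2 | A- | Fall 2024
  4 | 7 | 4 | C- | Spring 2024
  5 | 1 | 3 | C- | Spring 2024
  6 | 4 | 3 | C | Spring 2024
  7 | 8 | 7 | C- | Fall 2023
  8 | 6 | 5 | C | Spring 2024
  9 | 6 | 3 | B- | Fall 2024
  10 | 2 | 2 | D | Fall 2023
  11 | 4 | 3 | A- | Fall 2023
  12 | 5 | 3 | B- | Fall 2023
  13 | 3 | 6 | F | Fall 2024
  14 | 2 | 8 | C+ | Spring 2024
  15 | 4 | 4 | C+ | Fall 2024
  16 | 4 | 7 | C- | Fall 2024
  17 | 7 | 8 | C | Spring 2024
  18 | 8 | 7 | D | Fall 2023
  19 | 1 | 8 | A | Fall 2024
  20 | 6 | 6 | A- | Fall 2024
SELECT name, gpa FROM students ORDER BY gpa DESC LIMIT 4

Execution result:
name | gpa
Peter Wilson | 3.69
Henry Johnson | 3.55
Henry Williams | 3.34
Sam Garcia | 2.84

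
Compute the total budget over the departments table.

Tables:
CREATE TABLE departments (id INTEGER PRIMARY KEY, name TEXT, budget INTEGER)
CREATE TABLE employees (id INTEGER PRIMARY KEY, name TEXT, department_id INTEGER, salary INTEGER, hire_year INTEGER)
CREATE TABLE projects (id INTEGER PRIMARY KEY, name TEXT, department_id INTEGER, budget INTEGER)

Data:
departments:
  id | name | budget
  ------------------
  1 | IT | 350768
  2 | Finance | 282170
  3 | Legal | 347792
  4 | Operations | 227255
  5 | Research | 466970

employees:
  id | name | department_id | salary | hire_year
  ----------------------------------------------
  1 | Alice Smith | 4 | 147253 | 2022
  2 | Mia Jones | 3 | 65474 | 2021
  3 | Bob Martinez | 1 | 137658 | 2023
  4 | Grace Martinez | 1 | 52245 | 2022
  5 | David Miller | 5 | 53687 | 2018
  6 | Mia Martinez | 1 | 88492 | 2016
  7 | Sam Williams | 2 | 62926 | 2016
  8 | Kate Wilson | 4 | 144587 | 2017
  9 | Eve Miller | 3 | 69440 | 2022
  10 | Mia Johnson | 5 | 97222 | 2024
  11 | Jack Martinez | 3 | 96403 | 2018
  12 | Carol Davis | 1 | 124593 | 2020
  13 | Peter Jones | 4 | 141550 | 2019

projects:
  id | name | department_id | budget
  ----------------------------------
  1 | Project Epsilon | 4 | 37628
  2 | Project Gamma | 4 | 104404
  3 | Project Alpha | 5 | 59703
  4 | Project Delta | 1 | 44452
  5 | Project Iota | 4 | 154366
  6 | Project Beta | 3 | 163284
SELECT SUM(budget) FROM departments

Execution result:
1674955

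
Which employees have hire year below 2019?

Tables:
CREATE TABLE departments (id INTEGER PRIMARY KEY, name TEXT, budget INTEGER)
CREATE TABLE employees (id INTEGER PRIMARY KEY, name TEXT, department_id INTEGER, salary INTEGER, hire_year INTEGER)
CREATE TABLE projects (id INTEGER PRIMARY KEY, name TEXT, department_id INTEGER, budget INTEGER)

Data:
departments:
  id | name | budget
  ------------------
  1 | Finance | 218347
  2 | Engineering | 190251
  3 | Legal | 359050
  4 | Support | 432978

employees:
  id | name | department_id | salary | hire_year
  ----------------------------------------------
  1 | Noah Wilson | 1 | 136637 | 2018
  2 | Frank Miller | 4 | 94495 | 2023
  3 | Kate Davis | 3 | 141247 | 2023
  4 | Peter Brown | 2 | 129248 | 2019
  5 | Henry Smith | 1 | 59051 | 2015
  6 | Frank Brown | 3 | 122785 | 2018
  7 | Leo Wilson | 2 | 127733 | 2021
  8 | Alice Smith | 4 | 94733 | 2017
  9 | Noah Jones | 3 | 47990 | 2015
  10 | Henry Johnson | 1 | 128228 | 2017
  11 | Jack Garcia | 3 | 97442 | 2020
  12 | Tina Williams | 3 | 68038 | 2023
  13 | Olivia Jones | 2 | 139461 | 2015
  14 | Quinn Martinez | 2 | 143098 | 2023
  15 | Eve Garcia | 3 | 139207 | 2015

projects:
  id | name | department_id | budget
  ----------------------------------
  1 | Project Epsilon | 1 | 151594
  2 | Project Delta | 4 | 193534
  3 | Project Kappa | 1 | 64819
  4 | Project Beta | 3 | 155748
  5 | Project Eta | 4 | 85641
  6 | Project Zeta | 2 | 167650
SELECT name, hire_year FROM employees WHERE hire_year < 2019

Execution result:
name | hire_year
Noah Wilson | 2018
Henry Smith | 2015
Frank Brown | 2018
Alice Smith | 2017
Noah Jones | 2015
Henry Johnson | 2017
Olivia Jones | 2015
Eve Garcia | 2015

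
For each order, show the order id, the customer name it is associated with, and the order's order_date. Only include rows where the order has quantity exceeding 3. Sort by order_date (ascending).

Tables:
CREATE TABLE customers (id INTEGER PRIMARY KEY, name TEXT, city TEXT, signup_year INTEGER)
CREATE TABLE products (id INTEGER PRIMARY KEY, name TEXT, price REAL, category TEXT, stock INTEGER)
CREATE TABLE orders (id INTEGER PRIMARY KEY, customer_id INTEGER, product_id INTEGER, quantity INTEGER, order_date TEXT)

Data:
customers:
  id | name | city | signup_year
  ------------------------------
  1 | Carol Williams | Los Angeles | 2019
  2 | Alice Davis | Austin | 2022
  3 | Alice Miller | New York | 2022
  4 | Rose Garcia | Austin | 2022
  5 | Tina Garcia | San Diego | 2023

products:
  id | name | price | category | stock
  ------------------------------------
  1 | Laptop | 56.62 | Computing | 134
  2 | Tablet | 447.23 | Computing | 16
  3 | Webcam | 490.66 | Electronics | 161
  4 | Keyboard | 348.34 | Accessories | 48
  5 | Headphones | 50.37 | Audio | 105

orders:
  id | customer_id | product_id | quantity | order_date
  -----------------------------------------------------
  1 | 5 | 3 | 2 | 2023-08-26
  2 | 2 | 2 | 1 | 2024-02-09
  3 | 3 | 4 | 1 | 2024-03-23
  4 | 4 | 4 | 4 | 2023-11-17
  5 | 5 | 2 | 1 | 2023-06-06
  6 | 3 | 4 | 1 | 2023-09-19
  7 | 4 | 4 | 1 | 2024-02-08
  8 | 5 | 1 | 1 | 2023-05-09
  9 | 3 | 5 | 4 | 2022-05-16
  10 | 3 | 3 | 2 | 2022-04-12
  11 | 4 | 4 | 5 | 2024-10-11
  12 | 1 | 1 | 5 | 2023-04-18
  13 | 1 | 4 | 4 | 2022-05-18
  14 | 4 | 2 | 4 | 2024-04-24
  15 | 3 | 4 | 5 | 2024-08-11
SELECT c.id, p.name AS customer, c.order_date FROM orders c JOIN customers p ON c.customer_id = p.id WHERE c.quantity > 3 ORDER BY c.order_date ASC

Execution result:
id | customer | order_date
9 | Alice Miller | 2022-05-16
13 | Carol Williams | 2022-05-18
12 | Carol Williams | 2023-04-18
4 | Rose Garcia | 2023-11-17
14 | Rose Garcia | 2024-04-24
15 | Alice Miller | 2024-08-11
11 | Rose Garcia | 2024-10-11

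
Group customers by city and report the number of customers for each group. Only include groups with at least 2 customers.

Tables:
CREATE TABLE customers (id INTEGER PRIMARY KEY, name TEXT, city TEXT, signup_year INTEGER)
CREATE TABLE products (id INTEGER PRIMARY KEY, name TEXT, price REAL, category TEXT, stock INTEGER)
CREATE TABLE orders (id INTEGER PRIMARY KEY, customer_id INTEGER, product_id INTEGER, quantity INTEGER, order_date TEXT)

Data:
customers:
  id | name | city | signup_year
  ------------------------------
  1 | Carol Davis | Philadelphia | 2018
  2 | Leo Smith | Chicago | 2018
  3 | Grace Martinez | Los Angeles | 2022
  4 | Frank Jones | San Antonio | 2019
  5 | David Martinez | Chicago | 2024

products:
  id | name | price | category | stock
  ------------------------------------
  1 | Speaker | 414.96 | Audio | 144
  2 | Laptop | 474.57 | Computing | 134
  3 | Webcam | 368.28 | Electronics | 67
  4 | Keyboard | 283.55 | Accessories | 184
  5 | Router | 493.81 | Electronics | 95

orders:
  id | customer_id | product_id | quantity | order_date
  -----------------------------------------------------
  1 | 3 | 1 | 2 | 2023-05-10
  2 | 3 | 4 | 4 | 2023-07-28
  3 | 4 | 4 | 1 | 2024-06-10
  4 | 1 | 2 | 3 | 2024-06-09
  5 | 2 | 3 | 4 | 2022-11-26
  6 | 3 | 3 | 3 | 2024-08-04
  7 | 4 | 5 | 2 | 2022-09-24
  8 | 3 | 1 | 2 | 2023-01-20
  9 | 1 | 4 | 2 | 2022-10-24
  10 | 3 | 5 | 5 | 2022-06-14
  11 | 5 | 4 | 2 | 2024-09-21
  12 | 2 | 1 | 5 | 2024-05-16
SELECT city, COUNT(*) AS n FROM customers GROUP BY city HAVING COUNT(*) >= 2

Execution result:
city | n
Chicago | 2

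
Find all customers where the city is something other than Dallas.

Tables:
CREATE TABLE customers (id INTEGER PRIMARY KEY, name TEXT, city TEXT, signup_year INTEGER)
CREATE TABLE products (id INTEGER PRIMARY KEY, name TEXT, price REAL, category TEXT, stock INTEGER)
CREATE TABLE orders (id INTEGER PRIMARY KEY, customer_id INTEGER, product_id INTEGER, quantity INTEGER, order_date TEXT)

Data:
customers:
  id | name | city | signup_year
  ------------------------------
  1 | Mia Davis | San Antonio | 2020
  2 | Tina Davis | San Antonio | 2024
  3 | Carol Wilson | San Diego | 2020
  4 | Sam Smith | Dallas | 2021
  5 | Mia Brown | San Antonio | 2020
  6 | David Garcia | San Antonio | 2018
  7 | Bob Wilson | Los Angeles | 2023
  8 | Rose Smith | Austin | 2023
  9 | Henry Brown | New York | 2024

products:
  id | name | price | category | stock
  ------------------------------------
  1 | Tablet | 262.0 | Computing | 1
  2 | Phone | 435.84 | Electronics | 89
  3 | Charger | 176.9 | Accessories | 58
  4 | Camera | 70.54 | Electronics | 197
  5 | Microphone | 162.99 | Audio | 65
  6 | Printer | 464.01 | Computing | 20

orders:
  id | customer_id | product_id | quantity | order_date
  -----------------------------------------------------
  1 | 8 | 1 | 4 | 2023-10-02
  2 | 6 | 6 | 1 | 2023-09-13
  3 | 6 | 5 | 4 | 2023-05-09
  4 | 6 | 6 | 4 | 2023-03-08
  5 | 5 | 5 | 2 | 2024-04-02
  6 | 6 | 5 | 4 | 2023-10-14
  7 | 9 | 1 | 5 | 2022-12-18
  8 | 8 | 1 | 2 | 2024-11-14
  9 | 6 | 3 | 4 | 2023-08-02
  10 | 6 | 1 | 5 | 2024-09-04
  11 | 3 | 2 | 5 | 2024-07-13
SELECT name, city FROM customers WHERE city <> 'Dallas'

Execution result:
name | city
Mia Davis | San Antonio
Tina Davis | San Antonio
Carol Wilson | San Diego
Mia Brown | San Antonio
David Garcia | San Antonio
Bob Wilson | Los Angeles
Rose Smith | Austin
Henry Brown | New York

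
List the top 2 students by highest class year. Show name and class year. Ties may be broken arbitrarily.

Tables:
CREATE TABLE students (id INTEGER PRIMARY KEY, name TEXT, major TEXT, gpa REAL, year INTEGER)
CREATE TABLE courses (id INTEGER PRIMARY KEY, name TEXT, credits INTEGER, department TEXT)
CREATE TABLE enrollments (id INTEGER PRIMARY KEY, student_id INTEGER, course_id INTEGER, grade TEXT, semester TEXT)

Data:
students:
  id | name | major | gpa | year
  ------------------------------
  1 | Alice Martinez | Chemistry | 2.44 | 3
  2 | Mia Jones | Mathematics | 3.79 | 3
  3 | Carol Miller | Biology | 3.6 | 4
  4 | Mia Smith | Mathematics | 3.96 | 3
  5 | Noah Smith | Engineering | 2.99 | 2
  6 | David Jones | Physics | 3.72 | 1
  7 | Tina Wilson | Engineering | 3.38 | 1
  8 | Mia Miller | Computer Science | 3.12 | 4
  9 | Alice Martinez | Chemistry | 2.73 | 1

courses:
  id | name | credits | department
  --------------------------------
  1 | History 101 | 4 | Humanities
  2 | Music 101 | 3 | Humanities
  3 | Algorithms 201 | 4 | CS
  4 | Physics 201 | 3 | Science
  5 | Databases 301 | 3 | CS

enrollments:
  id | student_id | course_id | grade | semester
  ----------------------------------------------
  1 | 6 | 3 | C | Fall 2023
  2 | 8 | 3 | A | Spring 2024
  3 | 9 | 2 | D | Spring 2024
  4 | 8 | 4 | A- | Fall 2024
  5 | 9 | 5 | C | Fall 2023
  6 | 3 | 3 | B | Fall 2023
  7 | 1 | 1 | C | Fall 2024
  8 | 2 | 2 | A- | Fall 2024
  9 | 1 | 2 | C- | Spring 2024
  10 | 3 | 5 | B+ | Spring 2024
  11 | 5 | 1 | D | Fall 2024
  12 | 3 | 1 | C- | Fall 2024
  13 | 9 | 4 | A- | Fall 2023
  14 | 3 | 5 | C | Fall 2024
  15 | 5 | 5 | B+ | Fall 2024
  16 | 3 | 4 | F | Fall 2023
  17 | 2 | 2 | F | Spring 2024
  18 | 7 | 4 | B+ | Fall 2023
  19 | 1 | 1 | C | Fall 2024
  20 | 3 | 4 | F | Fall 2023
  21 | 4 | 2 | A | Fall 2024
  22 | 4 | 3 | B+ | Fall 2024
SELECT name, year FROM students ORDER BY year DESC LIMIT 2

Execution result:
name | year
Carol Miller | 4
Mia Miller | 4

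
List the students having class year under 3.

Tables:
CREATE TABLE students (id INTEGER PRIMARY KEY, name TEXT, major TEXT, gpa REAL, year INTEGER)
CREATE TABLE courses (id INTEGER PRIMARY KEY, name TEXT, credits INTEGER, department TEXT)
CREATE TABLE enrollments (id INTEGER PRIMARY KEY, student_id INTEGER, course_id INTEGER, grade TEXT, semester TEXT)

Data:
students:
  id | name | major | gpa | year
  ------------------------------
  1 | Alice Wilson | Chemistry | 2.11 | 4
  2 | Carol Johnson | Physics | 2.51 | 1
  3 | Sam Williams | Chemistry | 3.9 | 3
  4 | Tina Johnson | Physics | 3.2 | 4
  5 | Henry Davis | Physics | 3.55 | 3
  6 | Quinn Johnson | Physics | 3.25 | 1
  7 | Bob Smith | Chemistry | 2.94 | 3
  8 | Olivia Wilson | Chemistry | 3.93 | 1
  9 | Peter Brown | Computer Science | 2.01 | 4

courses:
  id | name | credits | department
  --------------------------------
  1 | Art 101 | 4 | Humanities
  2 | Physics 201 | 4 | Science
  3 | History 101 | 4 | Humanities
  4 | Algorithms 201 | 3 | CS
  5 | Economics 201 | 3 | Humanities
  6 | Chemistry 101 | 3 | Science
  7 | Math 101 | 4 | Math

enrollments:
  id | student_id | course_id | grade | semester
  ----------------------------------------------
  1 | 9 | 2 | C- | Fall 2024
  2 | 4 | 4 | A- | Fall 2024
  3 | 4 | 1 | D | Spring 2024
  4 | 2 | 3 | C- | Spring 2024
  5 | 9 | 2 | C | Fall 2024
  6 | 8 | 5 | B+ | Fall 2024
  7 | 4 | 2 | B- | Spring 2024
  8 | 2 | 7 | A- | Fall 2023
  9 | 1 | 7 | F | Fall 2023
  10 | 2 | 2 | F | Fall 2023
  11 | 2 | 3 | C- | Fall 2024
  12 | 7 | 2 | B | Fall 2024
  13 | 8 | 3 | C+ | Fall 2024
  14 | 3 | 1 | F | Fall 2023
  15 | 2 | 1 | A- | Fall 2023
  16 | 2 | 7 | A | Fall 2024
SELECT name, year FROM students WHERE year < 3

Execution result:
name | year
Carol Johnson | 1
Quinn Johnson | 1
Olivia Wilson | 1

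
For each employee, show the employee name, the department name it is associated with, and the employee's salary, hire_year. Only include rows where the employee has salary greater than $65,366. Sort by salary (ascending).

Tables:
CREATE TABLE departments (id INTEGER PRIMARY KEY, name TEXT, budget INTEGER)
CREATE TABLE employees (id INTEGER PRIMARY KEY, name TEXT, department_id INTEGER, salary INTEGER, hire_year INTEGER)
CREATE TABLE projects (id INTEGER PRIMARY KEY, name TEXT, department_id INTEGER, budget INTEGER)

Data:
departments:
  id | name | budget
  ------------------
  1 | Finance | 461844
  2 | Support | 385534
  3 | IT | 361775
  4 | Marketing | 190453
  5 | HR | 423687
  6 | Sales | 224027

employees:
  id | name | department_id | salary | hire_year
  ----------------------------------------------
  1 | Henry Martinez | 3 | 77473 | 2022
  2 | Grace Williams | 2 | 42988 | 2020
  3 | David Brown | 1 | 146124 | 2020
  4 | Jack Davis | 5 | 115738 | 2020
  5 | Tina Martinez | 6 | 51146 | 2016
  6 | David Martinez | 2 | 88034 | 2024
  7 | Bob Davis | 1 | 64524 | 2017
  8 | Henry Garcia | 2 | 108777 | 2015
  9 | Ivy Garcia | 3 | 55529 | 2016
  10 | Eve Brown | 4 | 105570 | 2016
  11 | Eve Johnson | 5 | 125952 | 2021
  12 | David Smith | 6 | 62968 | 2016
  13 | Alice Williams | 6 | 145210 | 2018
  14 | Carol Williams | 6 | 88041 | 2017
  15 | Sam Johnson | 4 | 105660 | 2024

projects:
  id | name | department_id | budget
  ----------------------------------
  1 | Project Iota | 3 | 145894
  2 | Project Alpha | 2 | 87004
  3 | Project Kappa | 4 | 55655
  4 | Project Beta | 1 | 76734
SELECT c.name, p.name AS department, c.salary, c.hire_year FROM employees c JOIN departments p ON c.department_id = p.id WHERE c.salary > 65366 ORDER BY c.salary ASC

Execution result:
name | department | salary | hire_year
Henry Martinez | IT | 77473 | 2022
David Martinez | Support | 88034 | 2024
Carol Williams | Sales | 88041 | 2017
Eve Brown | Marketing | 105570 | 2016
Sam Johnson | Marketing | 105660 | 2024
Henry Garcia | Support | 108777 | 2015
Jack Davis | HR | 115738 | 2020
Eve Johnson | HR | 125952 | 2021
Alice Williams | Sales | 145210 | 2018
David Brown | Finance | 146124 | 2020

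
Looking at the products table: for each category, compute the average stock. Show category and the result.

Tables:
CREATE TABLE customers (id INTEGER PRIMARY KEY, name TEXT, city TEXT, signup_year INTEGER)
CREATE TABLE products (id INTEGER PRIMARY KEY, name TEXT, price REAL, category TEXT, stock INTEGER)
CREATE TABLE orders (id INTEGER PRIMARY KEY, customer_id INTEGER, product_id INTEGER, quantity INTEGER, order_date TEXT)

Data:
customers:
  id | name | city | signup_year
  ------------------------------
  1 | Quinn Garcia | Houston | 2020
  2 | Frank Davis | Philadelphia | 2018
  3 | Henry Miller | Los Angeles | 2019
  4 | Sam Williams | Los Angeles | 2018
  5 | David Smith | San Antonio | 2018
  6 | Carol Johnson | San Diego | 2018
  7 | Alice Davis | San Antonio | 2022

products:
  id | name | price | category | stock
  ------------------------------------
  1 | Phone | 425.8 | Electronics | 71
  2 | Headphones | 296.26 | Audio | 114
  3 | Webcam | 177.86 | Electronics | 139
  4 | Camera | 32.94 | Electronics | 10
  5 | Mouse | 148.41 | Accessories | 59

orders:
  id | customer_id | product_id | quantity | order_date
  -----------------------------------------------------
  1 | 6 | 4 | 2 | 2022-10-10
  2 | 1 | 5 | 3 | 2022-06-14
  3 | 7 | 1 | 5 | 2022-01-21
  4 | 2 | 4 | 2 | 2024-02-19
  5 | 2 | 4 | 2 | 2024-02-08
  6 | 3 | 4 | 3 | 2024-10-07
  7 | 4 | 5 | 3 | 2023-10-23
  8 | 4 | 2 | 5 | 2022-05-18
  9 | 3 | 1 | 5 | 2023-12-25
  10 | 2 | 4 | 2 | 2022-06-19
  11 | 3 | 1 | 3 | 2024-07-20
SELECT category, AVG(stock) AS avg_stock FROM products GROUP BY category

Execution result:
category | avg_stock
Accessories | 59.00
Audio | 114.00
Electronics | 73.33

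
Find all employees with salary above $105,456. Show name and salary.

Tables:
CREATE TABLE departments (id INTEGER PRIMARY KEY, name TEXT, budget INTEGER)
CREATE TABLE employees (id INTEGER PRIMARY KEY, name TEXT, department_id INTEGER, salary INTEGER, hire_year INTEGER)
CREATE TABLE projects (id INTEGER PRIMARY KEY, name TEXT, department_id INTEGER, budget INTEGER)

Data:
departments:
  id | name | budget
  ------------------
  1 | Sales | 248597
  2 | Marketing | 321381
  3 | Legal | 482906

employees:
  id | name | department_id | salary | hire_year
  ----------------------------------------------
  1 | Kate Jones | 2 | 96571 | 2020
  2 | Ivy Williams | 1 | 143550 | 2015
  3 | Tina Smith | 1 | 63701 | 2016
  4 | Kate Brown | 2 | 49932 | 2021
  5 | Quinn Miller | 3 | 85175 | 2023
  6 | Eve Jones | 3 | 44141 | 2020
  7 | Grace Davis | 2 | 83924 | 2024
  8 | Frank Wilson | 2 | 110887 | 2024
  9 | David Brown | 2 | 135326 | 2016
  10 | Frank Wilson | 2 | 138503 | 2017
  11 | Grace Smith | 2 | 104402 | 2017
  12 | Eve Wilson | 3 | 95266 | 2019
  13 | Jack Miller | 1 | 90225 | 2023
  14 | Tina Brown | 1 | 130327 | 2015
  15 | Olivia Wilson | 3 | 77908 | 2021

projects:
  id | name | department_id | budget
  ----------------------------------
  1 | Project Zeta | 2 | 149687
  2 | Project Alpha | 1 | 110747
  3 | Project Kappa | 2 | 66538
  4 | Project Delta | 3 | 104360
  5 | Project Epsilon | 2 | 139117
SELECT name, salary FROM employees WHERE salary > 105456

Execution result:
name | salary
Ivy Williams | 143550
Frank Wilson | 110887
David Brown | 135326
Frank Wilson | 138503
Tina Brown | 130327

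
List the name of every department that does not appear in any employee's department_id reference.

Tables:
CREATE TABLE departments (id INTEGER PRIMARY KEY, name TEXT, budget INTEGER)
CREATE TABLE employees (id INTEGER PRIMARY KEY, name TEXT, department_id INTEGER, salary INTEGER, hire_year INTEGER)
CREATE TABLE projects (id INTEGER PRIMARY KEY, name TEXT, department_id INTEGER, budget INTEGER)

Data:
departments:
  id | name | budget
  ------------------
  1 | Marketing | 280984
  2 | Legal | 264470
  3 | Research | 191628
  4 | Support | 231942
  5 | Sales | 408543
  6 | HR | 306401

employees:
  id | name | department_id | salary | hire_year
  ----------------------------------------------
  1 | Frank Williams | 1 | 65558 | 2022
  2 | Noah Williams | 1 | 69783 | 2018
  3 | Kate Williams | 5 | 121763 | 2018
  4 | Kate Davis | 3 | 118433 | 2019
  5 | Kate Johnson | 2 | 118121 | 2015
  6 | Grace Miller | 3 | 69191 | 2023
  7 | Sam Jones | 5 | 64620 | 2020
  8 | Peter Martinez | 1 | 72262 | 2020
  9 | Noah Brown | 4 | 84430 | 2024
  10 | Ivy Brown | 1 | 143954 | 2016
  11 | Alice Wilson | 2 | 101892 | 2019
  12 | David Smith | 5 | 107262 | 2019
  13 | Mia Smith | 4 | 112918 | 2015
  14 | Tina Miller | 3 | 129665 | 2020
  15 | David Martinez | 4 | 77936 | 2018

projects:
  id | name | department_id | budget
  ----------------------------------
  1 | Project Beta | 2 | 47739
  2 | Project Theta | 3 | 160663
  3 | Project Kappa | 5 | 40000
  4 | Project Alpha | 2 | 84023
SELECT p.name FROM departments p LEFT JOIN employees c ON c.department_id = p.id WHERE c.id IS NULL

Execution result:
HR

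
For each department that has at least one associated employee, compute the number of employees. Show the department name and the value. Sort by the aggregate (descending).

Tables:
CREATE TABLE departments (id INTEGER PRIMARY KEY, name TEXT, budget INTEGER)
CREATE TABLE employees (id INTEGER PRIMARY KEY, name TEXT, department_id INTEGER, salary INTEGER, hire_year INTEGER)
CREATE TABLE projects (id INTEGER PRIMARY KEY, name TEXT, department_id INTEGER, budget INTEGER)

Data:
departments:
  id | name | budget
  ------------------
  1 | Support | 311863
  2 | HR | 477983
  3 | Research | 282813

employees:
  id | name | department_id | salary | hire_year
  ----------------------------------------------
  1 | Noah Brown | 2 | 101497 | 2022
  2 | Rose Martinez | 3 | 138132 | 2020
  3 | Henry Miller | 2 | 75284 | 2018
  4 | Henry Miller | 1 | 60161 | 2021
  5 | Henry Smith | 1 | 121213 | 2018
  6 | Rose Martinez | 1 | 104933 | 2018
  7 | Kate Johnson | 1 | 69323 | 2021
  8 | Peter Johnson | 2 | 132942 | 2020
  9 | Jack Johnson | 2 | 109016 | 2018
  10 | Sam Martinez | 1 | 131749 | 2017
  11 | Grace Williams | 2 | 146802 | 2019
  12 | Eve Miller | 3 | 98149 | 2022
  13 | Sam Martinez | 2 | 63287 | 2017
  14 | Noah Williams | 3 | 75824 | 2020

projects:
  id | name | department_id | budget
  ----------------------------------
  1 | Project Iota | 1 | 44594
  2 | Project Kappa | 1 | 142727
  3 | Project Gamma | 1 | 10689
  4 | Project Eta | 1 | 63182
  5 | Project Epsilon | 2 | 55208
SELECT p.name, COUNT(*) AS n FROM employees c JOIN departments p ON c.department_id = p.id GROUP BY p.id, p.name ORDER BY n DESC

Execution result:
name | n
HR | 6
Support | 5
Research | 3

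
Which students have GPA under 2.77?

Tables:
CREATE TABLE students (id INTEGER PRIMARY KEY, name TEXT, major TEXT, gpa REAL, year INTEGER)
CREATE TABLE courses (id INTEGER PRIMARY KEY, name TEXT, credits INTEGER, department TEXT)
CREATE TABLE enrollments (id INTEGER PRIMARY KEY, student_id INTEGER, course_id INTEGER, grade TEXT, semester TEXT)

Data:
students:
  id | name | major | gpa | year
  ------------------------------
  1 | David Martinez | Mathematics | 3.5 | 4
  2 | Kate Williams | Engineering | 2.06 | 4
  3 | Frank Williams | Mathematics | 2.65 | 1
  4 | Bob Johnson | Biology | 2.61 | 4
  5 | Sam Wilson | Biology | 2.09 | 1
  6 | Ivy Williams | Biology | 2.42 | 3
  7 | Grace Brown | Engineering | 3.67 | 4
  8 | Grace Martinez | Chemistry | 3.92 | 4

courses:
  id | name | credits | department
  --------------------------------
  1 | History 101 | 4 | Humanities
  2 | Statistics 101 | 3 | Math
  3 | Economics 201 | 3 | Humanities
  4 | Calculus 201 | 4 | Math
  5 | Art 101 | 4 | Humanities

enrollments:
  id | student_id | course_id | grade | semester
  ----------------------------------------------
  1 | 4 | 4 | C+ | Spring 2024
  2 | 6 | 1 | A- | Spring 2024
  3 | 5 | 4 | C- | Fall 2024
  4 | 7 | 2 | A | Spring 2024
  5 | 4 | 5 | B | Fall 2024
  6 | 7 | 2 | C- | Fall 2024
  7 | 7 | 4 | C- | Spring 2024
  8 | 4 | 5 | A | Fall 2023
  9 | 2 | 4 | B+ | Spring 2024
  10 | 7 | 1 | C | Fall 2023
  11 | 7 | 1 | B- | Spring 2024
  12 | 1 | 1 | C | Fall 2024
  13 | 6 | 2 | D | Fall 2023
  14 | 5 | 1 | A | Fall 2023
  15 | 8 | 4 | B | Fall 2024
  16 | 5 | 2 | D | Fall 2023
SELECT name, gpa FROM students WHERE gpa < 2.77

Execution result:
name | gpa
Kate Williams | 2.06
Frank Williams | 2.65
Bob Johnson | 2.61
Sam Wilson | 2.09
Ivy Williams | 2.42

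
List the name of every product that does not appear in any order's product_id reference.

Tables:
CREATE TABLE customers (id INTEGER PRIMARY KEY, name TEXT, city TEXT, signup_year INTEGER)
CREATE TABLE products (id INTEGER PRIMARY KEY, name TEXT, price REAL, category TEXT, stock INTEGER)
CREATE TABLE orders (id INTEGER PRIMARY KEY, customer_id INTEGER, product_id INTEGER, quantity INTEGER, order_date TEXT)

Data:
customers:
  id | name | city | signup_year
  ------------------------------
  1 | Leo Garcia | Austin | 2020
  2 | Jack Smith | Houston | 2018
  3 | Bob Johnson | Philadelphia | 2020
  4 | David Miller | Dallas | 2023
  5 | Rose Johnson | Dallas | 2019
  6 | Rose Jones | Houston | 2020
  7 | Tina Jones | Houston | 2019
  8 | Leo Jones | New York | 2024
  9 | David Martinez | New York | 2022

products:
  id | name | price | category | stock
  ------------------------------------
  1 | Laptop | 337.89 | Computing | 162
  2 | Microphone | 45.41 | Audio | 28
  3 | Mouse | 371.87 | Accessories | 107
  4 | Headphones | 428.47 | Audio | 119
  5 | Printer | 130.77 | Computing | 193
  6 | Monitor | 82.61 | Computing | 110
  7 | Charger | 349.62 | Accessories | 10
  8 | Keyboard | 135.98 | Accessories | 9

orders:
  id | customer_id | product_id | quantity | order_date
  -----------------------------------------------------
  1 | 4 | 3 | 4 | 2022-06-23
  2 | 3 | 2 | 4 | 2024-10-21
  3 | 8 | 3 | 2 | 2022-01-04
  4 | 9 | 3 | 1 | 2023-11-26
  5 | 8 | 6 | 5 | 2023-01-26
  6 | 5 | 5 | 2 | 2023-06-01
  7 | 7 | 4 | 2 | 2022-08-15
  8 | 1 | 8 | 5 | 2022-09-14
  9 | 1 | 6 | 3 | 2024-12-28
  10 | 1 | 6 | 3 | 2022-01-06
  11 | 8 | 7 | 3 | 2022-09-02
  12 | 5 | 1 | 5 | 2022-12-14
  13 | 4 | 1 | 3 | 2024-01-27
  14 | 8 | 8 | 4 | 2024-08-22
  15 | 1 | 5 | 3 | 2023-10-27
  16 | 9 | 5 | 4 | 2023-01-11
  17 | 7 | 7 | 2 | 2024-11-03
SELECT p.name FROM products p LEFT JOIN orders c ON c.product_id = p.id WHERE c.id IS NULL

Execution result:
(no rows)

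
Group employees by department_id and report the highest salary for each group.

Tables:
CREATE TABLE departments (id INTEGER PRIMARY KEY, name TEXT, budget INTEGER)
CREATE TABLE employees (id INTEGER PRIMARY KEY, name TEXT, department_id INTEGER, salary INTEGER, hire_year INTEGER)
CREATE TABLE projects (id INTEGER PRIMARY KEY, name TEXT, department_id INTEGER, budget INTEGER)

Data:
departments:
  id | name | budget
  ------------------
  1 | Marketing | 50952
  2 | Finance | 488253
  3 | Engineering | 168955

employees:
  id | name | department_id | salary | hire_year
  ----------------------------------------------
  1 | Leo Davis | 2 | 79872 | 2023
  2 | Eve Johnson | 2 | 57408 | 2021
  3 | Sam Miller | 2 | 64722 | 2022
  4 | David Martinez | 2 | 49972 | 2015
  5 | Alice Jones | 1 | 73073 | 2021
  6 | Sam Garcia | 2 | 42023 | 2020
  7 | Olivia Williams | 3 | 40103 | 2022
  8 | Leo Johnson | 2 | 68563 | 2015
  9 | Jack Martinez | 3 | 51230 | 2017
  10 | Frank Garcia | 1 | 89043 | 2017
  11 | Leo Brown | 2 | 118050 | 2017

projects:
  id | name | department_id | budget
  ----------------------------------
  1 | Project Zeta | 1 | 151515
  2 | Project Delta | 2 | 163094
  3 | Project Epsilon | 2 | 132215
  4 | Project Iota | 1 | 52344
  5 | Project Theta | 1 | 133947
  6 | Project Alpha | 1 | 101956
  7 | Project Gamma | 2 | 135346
SELECT department_id, MAX(salary) AS max_salary FROM employees GROUP BY department_id

Execution result:
department_id | max_salary
1 | 89043
2 | 118050
3 | 51230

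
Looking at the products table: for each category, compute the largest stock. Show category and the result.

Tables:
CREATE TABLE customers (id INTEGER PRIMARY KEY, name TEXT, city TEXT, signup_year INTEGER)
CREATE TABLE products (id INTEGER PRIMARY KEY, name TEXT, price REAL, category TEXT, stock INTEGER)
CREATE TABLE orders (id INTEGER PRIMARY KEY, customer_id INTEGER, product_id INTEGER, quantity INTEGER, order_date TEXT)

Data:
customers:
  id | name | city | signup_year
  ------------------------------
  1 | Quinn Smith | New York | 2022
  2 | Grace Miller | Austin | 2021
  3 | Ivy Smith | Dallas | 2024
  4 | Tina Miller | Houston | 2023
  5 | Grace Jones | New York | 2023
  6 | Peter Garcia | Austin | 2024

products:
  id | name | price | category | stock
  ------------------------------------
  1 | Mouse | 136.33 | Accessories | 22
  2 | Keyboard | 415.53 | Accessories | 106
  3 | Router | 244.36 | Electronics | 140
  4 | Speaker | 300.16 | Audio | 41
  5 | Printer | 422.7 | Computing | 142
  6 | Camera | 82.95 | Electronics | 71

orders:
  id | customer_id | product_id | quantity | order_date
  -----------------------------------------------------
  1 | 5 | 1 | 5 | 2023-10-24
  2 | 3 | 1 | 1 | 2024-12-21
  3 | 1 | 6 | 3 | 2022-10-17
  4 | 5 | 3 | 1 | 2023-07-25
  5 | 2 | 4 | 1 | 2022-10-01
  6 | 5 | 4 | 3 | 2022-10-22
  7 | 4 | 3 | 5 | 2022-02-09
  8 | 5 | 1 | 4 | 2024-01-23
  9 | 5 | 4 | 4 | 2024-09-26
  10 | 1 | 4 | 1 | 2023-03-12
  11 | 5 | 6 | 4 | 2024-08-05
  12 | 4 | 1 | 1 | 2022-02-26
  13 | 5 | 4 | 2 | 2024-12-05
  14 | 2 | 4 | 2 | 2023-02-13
SELECT category, MAX(stock) AS max_stock FROM products GROUP BY category

Execution result:
category | max_stock
Accessories | 106
Audio | 41
Computing | 142
Electronics | 140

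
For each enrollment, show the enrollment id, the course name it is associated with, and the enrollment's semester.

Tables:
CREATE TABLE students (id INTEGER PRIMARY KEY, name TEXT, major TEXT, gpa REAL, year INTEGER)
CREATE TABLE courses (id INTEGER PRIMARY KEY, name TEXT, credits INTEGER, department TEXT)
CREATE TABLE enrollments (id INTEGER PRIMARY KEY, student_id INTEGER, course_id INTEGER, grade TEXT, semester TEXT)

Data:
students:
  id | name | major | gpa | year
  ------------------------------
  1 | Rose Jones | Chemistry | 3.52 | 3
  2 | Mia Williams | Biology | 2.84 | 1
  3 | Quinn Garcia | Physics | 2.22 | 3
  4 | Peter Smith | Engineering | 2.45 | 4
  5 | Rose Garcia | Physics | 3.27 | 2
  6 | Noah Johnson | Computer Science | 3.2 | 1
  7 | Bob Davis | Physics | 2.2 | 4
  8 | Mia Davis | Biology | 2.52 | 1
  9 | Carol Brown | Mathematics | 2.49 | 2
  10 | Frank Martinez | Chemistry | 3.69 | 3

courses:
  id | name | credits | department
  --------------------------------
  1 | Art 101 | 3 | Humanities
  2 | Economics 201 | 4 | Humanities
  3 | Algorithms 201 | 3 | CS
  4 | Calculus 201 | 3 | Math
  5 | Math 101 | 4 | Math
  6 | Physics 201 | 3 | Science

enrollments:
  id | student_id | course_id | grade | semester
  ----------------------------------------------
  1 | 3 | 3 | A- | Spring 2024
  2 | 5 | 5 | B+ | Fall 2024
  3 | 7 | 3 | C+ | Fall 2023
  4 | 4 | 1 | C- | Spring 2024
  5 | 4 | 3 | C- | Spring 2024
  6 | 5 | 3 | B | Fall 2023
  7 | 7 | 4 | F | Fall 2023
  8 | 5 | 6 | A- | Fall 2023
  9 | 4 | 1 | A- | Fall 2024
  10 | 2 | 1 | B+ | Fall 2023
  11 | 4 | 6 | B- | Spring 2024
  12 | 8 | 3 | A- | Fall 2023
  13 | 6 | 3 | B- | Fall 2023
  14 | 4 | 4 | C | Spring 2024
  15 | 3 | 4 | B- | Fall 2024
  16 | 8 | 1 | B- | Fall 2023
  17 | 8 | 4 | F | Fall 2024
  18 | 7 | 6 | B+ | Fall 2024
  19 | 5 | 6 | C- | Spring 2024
SELECT c.id, p.name AS course, c.semester FROM enrollments c JOIN courses p ON c.course_id = p.id

Execution result:
id | course | semester
1 | Algorithms 201 | Spring 2024
2 | Math 101 | Fall 2024
3 | Algorithms 201 | Fall 2023
4 | Art 101 | Spring 2024
5 | Algorithms 201 | Spring 2024
6 | Algorithms 201 | Fall 2023
7 | Calculus 201 | Fall 2023
8 | Physics 201 | Fall 2023
9 | Art 101 | Fall 2024
10 | Art 101 | Fall 2023
11 | Physics 201 | Spring 2024
12 | Algorithms 201 | Fall 2023
13 | Algorithms 201 | Fall 2023
14 | Calculus 201 | Spring 2024
15 | Calculus 201 | Fall 2024
16 | Art 101 | Fall 2023
17 | Calculus 201 | Fall 2024
18 | Physics 201 | Fall 2024
19 | Physics 201 | Spring 2024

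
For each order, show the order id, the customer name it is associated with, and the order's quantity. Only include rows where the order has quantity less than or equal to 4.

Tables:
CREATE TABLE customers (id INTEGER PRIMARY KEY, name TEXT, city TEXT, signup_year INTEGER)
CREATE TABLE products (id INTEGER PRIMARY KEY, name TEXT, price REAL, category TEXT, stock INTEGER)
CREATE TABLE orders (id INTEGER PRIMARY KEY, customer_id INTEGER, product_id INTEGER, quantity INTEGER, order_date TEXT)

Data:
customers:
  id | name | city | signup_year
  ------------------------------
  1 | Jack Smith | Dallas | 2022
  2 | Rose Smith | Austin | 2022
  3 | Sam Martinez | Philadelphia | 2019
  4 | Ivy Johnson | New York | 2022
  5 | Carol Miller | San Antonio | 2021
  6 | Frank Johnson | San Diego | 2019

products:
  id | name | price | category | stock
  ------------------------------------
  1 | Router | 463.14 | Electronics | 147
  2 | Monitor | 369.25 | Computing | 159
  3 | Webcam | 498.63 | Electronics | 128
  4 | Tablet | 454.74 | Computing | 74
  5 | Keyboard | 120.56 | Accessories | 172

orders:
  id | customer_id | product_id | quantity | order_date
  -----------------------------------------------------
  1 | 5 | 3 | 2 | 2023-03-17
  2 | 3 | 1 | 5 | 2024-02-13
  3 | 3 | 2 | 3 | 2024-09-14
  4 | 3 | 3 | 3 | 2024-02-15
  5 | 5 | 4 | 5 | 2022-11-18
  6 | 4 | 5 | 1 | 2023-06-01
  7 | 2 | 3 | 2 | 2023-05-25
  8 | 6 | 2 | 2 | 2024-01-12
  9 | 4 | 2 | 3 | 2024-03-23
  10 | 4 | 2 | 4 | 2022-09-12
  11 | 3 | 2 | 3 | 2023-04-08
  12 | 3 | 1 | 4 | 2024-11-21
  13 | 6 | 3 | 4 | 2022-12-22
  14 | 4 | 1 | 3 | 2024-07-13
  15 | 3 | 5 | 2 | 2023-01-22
SELECT c.id, p.name AS customer, c.quantity FROM orders c JOIN customers p ON c.customer_id = p.id WHERE c.quantity <= 4

Execution result:
id | customer | quantity
1 | Carol Miller | 2
3 | Sam Martinez | 3
4 | Sam Martinez | 3
6 | Ivy Johnson | 1
7 | Rose Smith | 2
8 | Frank Johnson | 2
9 | Ivy Johnson | 3
10 | Ivy Johnson | 4
11 | Sam Martinez | 3
12 | Sam Martinez | 4
13 | Frank Johnson | 4
14 | Ivy Johnson | 3
15 | Sam Martinez | 2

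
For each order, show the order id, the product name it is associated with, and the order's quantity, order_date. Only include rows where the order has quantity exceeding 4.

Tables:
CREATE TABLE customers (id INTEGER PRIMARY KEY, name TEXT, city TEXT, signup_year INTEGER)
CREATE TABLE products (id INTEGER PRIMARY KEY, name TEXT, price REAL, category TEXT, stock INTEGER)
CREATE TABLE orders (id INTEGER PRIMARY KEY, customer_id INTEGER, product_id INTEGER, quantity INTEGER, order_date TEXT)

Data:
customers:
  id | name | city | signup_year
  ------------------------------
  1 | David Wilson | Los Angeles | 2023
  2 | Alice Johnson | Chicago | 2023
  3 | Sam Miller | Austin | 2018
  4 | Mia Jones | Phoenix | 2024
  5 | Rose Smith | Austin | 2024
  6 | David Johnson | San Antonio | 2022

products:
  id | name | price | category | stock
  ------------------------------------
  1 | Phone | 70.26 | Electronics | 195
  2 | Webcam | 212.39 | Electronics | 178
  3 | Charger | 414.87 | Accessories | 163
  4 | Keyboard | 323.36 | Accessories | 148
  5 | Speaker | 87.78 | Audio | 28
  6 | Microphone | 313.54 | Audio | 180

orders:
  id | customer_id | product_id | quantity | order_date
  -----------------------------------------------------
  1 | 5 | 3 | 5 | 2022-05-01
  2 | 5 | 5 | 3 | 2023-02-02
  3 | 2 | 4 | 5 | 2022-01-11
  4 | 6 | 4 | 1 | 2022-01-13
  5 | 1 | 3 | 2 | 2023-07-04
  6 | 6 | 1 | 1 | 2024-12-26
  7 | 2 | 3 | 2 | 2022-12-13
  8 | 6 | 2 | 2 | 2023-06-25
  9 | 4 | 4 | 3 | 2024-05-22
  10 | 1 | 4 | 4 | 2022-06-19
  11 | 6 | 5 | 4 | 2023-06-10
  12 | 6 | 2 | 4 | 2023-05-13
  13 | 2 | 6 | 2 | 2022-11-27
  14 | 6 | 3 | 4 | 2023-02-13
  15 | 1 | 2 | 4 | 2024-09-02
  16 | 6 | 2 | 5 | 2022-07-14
SELECT c.id, p.name AS product, c.quantity, c.order_date FROM orders c JOIN products p ON c.product_id = p.id WHERE c.quantity > 4

Execution result:
id | product | quantity | order_date
1 | Charger | 5 | 2022-05-01
3 | Keyboard | 5 | 2022-01-11
16 | Webcam | 5 | 2022-07-14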